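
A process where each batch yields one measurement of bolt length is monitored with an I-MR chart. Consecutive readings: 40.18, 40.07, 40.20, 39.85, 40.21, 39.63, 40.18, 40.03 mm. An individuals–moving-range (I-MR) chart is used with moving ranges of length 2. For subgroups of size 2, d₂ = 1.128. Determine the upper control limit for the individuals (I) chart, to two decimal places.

40.89

X̄ = (40.18 + 40.07 + 40.20 + 39.85 + 40.21 + 39.63 + 40.18 + 40.03) / 8 = 40.0438
Moving ranges: 0.11, 0.13, 0.35, 0.36, 0.58, 0.55, 0.15; M̄R̄ = 2.2300 / 7 = 0.3186
UCL = X̄ + 3·M̄R̄/d₂ = 40.0438 + 3 × 0.3186 / 1.128 = 40.8910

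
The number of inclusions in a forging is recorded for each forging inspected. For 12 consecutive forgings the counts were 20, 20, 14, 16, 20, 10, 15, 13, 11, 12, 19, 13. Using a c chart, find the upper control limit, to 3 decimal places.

26.965

c̄ = (20 + 20 + 14 + 16 + 20 + 10 + 15 + 13 + 11 + 12 + 19 + 13) / 12 = 183 / 12 = 15.2500
UCL = c̄ + 3√c̄ = 15.2500 + 3 × √15.2500 = 15.2500 + 3 × 3.9051 = 26.9654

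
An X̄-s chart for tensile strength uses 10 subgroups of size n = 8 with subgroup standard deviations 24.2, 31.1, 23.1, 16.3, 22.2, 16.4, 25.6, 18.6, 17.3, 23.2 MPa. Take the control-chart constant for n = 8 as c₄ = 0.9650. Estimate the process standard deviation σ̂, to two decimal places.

s̄ = (24.2 + 31.1 + 23.1 + 16.3 + 22.2 + 16.4 + 25.6 + 18.6 + 17.3 + 23.2) / 10 = 21.8000
σ̂ = s̄ / c₄ = 21.8000 / 0.9650 = 22.5907

22.59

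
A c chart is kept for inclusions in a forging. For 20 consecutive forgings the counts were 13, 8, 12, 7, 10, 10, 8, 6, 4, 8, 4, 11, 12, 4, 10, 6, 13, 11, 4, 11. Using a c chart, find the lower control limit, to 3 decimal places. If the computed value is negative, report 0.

c̄ = (13 + 8 + 12 + 7 + 10 + 10 + 8 + 6 + 4 + 8 + 4 + 11 + 12 + 4 + 10 + 6 + 13 + 11 + 4 + 11) / 20 = 172 / 20 = 8.6000
LCL = c̄ − 3√c̄ = 8.6000 − 3 × 2.9326 = -0.1977 → 0 (cannot be negative)

0.000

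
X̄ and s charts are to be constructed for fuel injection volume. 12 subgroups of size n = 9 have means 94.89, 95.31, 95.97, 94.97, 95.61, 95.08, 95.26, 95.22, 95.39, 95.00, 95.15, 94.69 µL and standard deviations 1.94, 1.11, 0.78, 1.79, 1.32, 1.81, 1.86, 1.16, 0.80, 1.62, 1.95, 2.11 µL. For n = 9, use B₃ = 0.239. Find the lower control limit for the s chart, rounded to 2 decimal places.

s̄ = (1.94 + 1.11 + 0.78 + 1.79 + 1.32 + 1.81 + 1.86 + 1.16 + 0.80 + 1.62 + 1.95 + 2.11) / 12 = 1.5208
LCL_s = B₃·s̄ = 0.239 × 1.5208 = 0.3635

0.36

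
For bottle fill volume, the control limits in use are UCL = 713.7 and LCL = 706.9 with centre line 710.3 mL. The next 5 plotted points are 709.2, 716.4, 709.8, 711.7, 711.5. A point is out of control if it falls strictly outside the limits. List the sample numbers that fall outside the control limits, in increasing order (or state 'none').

2

Compare each point to [706.9, 713.7]: sample 2 = 716.4 > UCL.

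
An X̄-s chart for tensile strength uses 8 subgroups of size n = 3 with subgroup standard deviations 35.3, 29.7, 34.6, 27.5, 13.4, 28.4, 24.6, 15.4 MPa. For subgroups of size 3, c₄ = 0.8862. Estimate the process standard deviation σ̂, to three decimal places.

29.466

s̄ = (35.3 + 29.7 + 34.6 + 27.5 + 13.4 + 28.4 + 24.6 + 15.4) / 8 = 26.1125
σ̂ = s̄ / c₄ = 26.1125 / 0.8862 = 29.4657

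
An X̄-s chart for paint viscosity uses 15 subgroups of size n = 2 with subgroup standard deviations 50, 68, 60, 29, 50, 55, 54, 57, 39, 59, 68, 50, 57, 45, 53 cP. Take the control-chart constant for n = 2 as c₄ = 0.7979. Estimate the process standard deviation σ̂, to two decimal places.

s̄ = (50 + 68 + 60 + 29 + 50 + 55 + 54 + 57 + 39 + 59 + 68 + 50 + 57 + 45 + 53) / 15 = 52.9333
σ̂ = s̄ / c₄ = 52.9333 / 0.7979 = 66.3408

66.34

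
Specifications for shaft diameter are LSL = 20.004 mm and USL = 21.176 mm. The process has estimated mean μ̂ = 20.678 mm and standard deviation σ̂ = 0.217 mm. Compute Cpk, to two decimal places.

0.76

Cpu = (USL − μ̂) / (3σ̂) = (21.176 − 20.678) / (3 × 0.217) = 0.7650; Cpl = (μ̂ − LSL) / (3σ̂) = (20.678 − 20.004) / (3 × 0.217) = 1.0353; Cpk = min(Cpu, Cpl) = 0.7650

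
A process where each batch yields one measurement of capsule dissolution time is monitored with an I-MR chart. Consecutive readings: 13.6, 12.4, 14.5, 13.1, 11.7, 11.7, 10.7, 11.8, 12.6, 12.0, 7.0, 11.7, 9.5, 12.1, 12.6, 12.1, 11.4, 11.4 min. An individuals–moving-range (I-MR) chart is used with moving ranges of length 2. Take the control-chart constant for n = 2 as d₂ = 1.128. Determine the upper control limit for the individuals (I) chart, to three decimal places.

15.809

X̄ = (13.6 + 12.4 + 14.5 + 13.1 + 11.7 + 11.7 + 10.7 + 11.8 + 12.6 + 12.0 + 7.0 + 11.7 + 9.5 + 12.1 + 12.6 + 12.1 + 11.4 + 11.4) / 18 = 11.7722
Moving ranges: 1.2, 2.1, 1.4, 1.4, 0.0, 1.0, 1.1, 0.8, 0.6, 5.0, 4.7, 2.2, 2.6, 0.5, 0.5, 0.7, 0.0; M̄R̄ = 25.8000 / 17 = 1.5176
UCL = X̄ + 3·M̄R̄/d₂ = 11.7722 + 3 × 1.5176 / 1.128 = 15.8085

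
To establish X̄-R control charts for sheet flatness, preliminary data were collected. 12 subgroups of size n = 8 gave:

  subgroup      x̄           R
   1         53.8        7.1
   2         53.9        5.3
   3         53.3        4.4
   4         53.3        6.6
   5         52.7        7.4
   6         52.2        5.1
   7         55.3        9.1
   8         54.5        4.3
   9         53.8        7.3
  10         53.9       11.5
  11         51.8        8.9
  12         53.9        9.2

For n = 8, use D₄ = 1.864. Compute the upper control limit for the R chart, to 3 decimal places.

13.390

R̄ = (7.1 + 5.3 + 4.4 + 6.6 + 7.4 + 5.1 + 9.1 + 4.3 + 7.3 + 11.5 + 8.9 + 9.2) / 12 = 86.2000 / 12 = 7.1833
UCL_R = D₄·R̄ = 1.864 × 7.1833 = 13.3897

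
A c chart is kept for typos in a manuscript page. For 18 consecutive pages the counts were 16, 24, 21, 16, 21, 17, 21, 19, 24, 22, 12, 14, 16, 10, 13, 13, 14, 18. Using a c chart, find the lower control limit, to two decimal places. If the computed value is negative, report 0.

4.81

c̄ = (16 + 24 + 21 + 16 + 21 + 17 + 21 + 19 + 24 + 22 + 12 + 14 + 16 + 10 + 13 + 13 + 14 + 18) / 18 = 311 / 18 = 17.2778
LCL = c̄ − 3√c̄ = 17.2778 − 3 × 4.1567 = 4.8078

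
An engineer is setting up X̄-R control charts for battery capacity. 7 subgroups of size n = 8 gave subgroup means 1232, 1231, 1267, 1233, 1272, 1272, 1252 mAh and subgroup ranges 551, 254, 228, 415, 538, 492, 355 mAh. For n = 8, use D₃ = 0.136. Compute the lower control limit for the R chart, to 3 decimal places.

R̄ = (551 + 254 + 228 + 415 + 538 + 492 + 355) / 7 = 2833.0000 / 7 = 404.7143
LCL_R = D₃·R̄ = 0.136 × 404.7143 = 55.0411

55.041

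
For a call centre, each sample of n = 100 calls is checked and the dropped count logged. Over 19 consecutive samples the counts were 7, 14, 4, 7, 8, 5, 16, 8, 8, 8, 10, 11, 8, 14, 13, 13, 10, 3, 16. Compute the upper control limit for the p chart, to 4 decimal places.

p̄ = Σdᵢ / (k·n) = 183 / (19 × 100) = 0.09632
UCL = p̄ + 3·√(p̄(1−p̄)/n) = 0.09632 + 3 × √(0.09632×0.90368/100) = 0.09632 + 3 × 0.02950 = 0.18482

0.1848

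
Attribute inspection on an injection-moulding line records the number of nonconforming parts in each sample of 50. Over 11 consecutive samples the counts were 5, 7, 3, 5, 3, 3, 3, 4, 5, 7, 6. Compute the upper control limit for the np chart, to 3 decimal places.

10.789

p̄ = Σdᵢ / (k·n) = 51 / (11 × 50) = 0.09273
UCL = np̄ + 3·√(np̄(1−p̄)) = 4.6364 + 3 × √(4.6364×0.90727) = 4.6364 + 3 × 2.0510 = 10.7893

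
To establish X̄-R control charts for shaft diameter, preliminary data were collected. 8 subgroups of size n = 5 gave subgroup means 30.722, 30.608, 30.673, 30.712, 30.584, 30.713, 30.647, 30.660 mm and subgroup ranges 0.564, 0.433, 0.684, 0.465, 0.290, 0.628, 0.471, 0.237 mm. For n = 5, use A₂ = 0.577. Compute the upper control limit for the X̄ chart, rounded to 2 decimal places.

X̄̄ = (30.722 + 30.608 + 30.673 + 30.712 + 30.584 + 30.713 + 30.647 + 30.660) / 8 = 245.3190 / 8 = 30.6649
R̄ = (0.564 + 0.433 + 0.684 + 0.465 + 0.290 + 0.628 + 0.471 + 0.237) / 8 = 3.7720 / 8 = 0.4715
UCL = X̄̄ + A₂·R̄ = 30.6649 + 0.577 × 0.4715 = 30.9369

30.94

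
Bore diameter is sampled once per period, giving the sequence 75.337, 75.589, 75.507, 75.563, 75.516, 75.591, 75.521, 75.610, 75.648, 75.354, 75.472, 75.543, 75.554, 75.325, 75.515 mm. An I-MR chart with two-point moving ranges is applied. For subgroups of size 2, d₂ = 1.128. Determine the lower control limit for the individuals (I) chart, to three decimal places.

X̄ = (75.337 + 75.589 + 75.507 + 75.563 + 75.516 + 75.591 + 75.521 + 75.610 + 75.648 + 75.354 + 75.472 + 75.543 + 75.554 + 75.325 + 75.515) / 15 = 75.5097
Moving ranges: 0.252, 0.082, 0.056, 0.047, 0.075, 0.070, 0.089, 0.038, 0.294, 0.118, 0.071, 0.011, 0.229, 0.190; M̄R̄ = 1.6220 / 14 = 0.1159
LCL = X̄ − 3·M̄R̄/d₂ = 75.5097 − 3 × 0.1159 / 1.128 = 75.2015

75.202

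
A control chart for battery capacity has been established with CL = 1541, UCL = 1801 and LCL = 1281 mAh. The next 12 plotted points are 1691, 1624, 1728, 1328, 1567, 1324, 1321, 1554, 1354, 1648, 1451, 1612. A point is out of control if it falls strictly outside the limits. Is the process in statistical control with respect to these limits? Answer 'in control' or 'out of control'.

in control

All 12 points lie within [1281, 1801].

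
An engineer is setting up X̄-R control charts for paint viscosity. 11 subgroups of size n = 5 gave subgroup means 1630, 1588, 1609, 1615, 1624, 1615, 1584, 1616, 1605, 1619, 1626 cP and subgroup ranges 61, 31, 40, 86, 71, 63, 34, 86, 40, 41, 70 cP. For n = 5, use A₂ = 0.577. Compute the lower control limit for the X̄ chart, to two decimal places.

X̄̄ = (1630 + 1588 + 1609 + 1615 + 1624 + 1615 + 1584 + 1616 + 1605 + 1619 + 1626) / 11 = 17731.0000 / 11 = 1611.9091
R̄ = (61 + 31 + 40 + 86 + 71 + 63 + 34 + 86 + 40 + 41 + 70) / 11 = 623.0000 / 11 = 56.6364
LCL = X̄̄ − A₂·R̄ = 1611.9091 − 0.577 × 56.6364 = 1579.2299

1579.23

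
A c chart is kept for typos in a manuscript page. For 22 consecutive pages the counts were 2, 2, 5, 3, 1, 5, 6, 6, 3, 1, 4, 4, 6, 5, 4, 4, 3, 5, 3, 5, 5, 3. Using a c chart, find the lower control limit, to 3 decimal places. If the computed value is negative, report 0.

0.000

c̄ = (2 + 2 + 5 + 3 + 1 + 5 + 6 + 6 + 3 + 1 + 4 + 4 + 6 + 5 + 4 + 4 + 3 + 5 + 3 + 5 + 5 + 3) / 22 = 85 / 22 = 3.8636
LCL = c̄ − 3√c̄ = 3.8636 − 3 × 1.9656 = -2.0332 → 0 (cannot be negative)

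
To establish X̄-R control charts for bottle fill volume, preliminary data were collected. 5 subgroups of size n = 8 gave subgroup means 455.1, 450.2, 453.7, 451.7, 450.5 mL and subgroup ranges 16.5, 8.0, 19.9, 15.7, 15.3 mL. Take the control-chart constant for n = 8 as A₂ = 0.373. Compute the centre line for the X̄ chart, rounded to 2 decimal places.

452.24

X̄̄ = (455.1 + 450.2 + 453.7 + 451.7 + 450.5) / 5 = 2261.2000 / 5 = 452.2400
CL = X̄̄ = 452.2400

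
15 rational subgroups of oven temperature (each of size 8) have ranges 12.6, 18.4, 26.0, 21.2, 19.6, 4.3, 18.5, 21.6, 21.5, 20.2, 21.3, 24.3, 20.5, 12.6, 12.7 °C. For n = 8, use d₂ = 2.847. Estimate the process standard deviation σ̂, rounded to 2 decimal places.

6.45

R̄ = (12.6 + 18.4 + 26.0 + 21.2 + 19.6 + 4.3 + 18.5 + 21.6 + 21.5 + 20.2 + 21.3 + 24.3 + 20.5 + 12.6 + 12.7) / 15 = 18.3533
σ̂ = R̄ / d₂ = 18.3533 / 2.847 = 6.4466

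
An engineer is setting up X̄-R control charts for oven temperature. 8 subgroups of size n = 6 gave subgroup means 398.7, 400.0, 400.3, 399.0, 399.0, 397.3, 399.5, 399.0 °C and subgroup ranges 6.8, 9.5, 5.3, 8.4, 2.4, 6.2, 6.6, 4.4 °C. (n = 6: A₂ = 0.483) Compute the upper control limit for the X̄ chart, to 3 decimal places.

402.095

X̄̄ = (398.7 + 400.0 + 400.3 + 399.0 + 399.0 + 397.3 + 399.5 + 399.0) / 8 = 3192.8000 / 8 = 399.1000
R̄ = (6.8 + 9.5 + 5.3 + 8.4 + 2.4 + 6.2 + 6.6 + 4.4) / 8 = 49.6000 / 8 = 6.2000
UCL = X̄̄ + A₂·R̄ = 399.1000 + 0.483 × 6.2000 = 402.0946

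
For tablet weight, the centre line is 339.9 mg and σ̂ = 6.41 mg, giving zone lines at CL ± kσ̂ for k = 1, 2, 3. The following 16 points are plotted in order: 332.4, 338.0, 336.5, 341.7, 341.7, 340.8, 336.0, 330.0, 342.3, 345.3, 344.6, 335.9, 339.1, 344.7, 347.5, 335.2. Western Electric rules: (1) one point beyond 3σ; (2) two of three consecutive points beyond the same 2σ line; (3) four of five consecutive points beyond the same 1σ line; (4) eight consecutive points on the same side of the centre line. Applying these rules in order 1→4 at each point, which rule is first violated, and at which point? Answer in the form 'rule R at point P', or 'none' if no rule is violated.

none

Zone of each point (C = within 1σ̂, B = 1σ̂–2σ̂, A = 2σ̂–3σ̂, * = beyond 3σ̂; sign = side of CL): 1:-B, 2:-C, 3:-C, 4:+C, 5:+C, 6:+C, 7:-C, 8:-B, 9:+C, 10:+C, 11:+C, 12:-C, 13:-C, 14:+C, 15:+B, 16:-C
No rule fires across all 16 points.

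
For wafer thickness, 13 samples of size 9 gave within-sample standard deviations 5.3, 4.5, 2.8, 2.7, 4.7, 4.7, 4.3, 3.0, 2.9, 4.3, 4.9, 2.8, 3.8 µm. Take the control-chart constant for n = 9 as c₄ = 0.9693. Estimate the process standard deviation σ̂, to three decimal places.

4.024

s̄ = (5.3 + 4.5 + 2.8 + 2.7 + 4.7 + 4.7 + 4.3 + 3.0 + 2.9 + 4.3 + 4.9 + 2.8 + 3.8) / 13 = 3.9000
σ̂ = s̄ / c₄ = 3.9000 / 0.9693 = 4.0235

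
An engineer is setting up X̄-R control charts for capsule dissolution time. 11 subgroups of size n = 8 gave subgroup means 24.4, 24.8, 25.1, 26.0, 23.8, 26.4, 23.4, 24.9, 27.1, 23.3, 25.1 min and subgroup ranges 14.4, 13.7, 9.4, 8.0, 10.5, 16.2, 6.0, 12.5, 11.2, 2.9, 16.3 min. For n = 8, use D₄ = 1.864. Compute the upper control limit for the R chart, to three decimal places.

20.521

R̄ = (14.4 + 13.7 + 9.4 + 8.0 + 10.5 + 16.2 + 6.0 + 12.5 + 11.2 + 2.9 + 16.3) / 11 = 121.1000 / 11 = 11.0091
UCL_R = D₄·R̄ = 1.864 × 11.0091 = 20.5209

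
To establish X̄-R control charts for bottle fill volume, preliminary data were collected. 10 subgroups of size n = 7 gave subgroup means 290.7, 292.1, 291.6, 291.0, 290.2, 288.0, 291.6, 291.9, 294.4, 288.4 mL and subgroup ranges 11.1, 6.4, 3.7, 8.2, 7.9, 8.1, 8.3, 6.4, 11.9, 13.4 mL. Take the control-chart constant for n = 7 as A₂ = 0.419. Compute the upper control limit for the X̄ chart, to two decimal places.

294.57

X̄̄ = (290.7 + 292.1 + 291.6 + 291.0 + 290.2 + 288.0 + 291.6 + 291.9 + 294.4 + 288.4) / 10 = 2909.9000 / 10 = 290.9900
R̄ = (11.1 + 6.4 + 3.7 + 8.2 + 7.9 + 8.1 + 8.3 + 6.4 + 11.9 + 13.4) / 10 = 85.4000 / 10 = 8.5400
UCL = X̄̄ + A₂·R̄ = 290.9900 + 0.419 × 8.5400 = 294.5683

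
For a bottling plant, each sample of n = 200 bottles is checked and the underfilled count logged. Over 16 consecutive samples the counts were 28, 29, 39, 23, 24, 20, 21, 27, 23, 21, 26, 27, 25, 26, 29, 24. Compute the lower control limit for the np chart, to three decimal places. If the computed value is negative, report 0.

11.540

p̄ = Σdᵢ / (k·n) = 412 / (16 × 200) = 0.12875
LCL = np̄ − 3·√(np̄(1−p̄)) = 25.7500 − 3 × 4.7365 = 11.5404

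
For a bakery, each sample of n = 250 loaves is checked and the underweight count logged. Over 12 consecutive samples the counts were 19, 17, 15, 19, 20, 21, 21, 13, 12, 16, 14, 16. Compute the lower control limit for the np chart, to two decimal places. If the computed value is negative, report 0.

5.00

p̄ = Σdᵢ / (k·n) = 203 / (12 × 250) = 0.06767
LCL = np̄ − 3·√(np̄(1−p̄)) = 16.9167 − 3 × 3.9714 = 5.0025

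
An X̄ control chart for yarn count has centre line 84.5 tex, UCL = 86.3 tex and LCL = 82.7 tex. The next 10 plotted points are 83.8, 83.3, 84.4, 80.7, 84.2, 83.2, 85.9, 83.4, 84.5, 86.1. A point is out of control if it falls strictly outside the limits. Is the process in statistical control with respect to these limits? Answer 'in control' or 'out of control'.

out of control

Compare each point to [82.7, 86.3]: sample 4 = 80.7 < LCL.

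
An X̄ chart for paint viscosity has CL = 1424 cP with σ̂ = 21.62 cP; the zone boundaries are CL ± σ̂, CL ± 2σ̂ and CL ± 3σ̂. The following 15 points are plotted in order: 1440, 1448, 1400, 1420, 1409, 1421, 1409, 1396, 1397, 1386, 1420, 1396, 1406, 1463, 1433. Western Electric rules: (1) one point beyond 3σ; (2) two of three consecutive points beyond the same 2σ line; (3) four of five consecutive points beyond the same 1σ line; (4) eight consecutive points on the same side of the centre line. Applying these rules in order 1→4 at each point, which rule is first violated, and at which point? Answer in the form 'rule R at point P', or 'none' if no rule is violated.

rule 4 at point 10

Zone of each point (C = within 1σ̂, B = 1σ̂–2σ̂, A = 2σ̂–3σ̂, * = beyond 3σ̂; sign = side of CL): 1:+C, 2:+B, 3:-B, 4:-C, 5:-C, 6:-C, 7:-C, 8:-B, 9:-B, 10:-B, 11:-C, 12:-B, 13:-C, 14:+B, 15:+C
Rule 4 (eight consecutive points on the same side of the centre line) is satisfied at point 10.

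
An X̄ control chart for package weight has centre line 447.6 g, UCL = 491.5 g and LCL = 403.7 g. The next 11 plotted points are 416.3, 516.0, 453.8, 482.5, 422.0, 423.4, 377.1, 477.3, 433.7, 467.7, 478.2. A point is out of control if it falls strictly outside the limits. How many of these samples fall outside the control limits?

Compare each point to [403.7, 491.5]: sample 2 = 516.0 > UCL; sample 7 = 377.1 < LCL.

2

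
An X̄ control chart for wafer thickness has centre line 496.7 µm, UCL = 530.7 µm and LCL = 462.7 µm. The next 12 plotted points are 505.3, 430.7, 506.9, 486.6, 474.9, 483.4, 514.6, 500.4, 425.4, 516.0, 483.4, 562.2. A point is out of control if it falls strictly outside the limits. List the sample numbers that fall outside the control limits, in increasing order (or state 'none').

Compare each point to [462.7, 530.7]: sample 2 = 430.7 < LCL; sample 9 = 425.4 < LCL; sample 12 = 562.2 > UCL.

2, 9, 12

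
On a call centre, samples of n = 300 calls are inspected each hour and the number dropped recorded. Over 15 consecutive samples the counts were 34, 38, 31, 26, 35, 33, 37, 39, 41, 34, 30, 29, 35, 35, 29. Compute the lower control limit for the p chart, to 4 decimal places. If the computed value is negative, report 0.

0.0577

p̄ = Σdᵢ / (k·n) = 506 / (15 × 300) = 0.11244
LCL = p̄ − 3·√(p̄(1−p̄)/n) = 0.11244 − 3 × 0.01824 = 0.05773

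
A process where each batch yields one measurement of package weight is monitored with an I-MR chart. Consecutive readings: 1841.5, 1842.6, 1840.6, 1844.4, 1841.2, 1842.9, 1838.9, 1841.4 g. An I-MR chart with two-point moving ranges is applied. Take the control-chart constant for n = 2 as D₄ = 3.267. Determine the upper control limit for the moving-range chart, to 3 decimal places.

Moving ranges: 1.1, 2.0, 3.8, 3.2, 1.7, 4.0, 2.5; M̄R̄ = 18.3000 / 7 = 2.6143
UCL_MR = D₄·M̄R̄ = 3.267 × 2.6143 = 8.5409

8.541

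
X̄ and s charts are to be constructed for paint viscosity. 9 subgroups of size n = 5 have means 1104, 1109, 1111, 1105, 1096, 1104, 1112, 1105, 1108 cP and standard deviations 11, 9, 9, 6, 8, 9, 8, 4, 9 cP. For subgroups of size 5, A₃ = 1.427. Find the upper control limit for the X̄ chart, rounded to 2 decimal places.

X̄̄ = (1104 + 1109 + 1111 + 1105 + 1096 + 1104 + 1112 + 1105 + 1108) / 9 = 1106.0000
s̄ = (11 + 9 + 9 + 6 + 8 + 9 + 8 + 4 + 9) / 9 = 8.1111
UCL = X̄̄ + A₃·s̄ = 1106.0000 + 1.427 × 8.1111 = 1117.5746

1117.57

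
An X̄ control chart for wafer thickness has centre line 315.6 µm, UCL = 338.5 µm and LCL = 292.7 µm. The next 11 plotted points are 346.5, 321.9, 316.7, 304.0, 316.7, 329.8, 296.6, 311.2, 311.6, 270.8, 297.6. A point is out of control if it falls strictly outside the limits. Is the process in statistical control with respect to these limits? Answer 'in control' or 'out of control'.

Compare each point to [292.7, 338.5]: sample 1 = 346.5 > UCL; sample 10 = 270.8 < LCL.

out of control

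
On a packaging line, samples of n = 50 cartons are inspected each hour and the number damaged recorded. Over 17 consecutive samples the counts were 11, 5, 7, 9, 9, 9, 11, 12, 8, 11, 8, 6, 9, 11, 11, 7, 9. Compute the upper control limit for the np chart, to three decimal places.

17.150

p̄ = Σdᵢ / (k·n) = 153 / (17 × 50) = 0.18000
UCL = np̄ + 3·√(np̄(1−p̄)) = 9.0000 + 3 × √(9.0000×0.82000) = 9.0000 + 3 × 2.7166 = 17.1498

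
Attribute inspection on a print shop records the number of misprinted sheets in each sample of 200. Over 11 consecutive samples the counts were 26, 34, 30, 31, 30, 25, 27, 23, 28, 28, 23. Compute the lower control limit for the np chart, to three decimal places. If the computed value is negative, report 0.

p̄ = Σdᵢ / (k·n) = 305 / (11 × 200) = 0.13864
LCL = np̄ − 3·√(np̄(1−p̄)) = 27.7273 − 3 × 4.8871 = 13.0661

13.066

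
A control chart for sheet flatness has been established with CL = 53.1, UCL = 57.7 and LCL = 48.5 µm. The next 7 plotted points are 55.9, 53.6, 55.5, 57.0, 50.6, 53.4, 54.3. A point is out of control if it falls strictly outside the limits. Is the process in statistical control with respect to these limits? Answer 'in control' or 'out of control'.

All 7 points lie within [48.5, 57.7].

in control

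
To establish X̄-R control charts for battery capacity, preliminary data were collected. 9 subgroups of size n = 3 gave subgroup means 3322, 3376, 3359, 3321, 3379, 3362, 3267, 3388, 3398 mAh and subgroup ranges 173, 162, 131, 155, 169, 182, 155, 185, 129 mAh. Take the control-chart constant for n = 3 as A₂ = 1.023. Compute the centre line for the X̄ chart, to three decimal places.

X̄̄ = (3322 + 3376 + 3359 + 3321 + 3379 + 3362 + 3267 + 3388 + 3398) / 9 = 30172.0000 / 9 = 3352.4444
CL = X̄̄ = 3352.4444

3352.444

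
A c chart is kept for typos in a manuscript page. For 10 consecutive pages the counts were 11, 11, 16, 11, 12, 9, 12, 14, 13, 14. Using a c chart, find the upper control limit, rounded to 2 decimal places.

c̄ = (11 + 11 + 16 + 11 + 12 + 9 + 12 + 14 + 13 + 14) / 10 = 123 / 10 = 12.3000
UCL = c̄ + 3√c̄ = 12.3000 + 3 × √12.3000 = 12.3000 + 3 × 3.5071 = 22.8214

22.82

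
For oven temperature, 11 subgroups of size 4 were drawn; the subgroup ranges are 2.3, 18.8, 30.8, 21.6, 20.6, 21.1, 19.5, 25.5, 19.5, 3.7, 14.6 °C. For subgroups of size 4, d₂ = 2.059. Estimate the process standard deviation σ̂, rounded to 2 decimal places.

R̄ = (2.3 + 18.8 + 30.8 + 21.6 + 20.6 + 21.1 + 19.5 + 25.5 + 19.5 + 3.7 + 14.6) / 11 = 18.0000
σ̂ = R̄ / d₂ = 18.0000 / 2.059 = 8.7421

8.74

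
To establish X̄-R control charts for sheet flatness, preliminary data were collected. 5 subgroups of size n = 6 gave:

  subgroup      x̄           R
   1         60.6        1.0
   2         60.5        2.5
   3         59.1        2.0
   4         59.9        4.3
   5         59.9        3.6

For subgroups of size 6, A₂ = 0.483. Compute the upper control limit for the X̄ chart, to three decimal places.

X̄̄ = (60.6 + 60.5 + 59.1 + 59.9 + 59.9) / 5 = 300.0000 / 5 = 60.0000
R̄ = (1.0 + 2.5 + 2.0 + 4.3 + 3.6) / 5 = 13.4000 / 5 = 2.6800
UCL = X̄̄ + A₂·R̄ = 60.0000 + 0.483 × 2.6800 = 61.2944

61.294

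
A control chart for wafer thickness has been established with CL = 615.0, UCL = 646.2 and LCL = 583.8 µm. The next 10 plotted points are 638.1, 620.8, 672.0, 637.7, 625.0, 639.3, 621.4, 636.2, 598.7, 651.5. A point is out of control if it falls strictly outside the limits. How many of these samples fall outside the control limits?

Compare each point to [583.8, 646.2]: sample 3 = 672.0 > UCL; sample 10 = 651.5 > UCL.

2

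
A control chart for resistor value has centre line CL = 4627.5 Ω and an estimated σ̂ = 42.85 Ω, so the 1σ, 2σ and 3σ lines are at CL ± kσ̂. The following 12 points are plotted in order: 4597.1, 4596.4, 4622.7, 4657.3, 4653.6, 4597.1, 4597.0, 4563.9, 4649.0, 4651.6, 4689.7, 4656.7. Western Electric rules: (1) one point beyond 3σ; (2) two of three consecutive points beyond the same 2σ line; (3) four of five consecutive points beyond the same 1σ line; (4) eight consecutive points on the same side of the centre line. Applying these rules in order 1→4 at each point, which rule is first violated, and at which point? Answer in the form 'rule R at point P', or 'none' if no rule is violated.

Zone of each point (C = within 1σ̂, B = 1σ̂–2σ̂, A = 2σ̂–3σ̂, * = beyond 3σ̂; sign = side of CL): 1:-C, 2:-C, 3:-C, 4:+C, 5:+C, 6:-C, 7:-C, 8:-B, 9:+C, 10:+C, 11:+B, 12:+C
No rule fires across all 12 points.

none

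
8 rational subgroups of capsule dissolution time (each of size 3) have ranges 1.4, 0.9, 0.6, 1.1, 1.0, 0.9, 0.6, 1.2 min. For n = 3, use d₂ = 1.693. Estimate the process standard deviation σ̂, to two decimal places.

R̄ = (1.4 + 0.9 + 0.6 + 1.1 + 1.0 + 0.9 + 0.6 + 1.2) / 8 = 0.9625
σ̂ = R̄ / d₂ = 0.9625 / 1.693 = 0.5685

0.57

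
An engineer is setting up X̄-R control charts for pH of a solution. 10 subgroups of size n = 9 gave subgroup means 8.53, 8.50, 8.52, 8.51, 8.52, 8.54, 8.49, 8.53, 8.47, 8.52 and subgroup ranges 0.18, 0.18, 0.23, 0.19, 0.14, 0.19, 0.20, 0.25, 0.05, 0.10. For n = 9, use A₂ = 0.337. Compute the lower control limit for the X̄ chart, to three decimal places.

8.455

X̄̄ = (8.53 + 8.50 + 8.52 + 8.51 + 8.52 + 8.54 + 8.49 + 8.53 + 8.47 + 8.52) / 10 = 85.1300 / 10 = 8.5130
R̄ = (0.18 + 0.18 + 0.23 + 0.19 + 0.14 + 0.19 + 0.20 + 0.25 + 0.05 + 0.10) / 10 = 1.7100 / 10 = 0.1710
LCL = X̄̄ − A₂·R̄ = 8.5130 − 0.337 × 0.1710 = 8.4554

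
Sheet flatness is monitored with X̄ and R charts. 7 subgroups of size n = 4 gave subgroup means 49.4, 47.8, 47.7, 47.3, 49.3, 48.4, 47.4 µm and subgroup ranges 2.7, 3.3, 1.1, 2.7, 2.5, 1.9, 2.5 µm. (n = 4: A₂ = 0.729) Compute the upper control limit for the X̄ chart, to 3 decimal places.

X̄̄ = (49.4 + 47.8 + 47.7 + 47.3 + 49.3 + 48.4 + 47.4) / 7 = 337.3000 / 7 = 48.1857
R̄ = (2.7 + 3.3 + 1.1 + 2.7 + 2.5 + 1.9 + 2.5) / 7 = 16.7000 / 7 = 2.3857
UCL = X̄̄ + A₂·R̄ = 48.1857 + 0.729 × 2.3857 = 49.9249

49.925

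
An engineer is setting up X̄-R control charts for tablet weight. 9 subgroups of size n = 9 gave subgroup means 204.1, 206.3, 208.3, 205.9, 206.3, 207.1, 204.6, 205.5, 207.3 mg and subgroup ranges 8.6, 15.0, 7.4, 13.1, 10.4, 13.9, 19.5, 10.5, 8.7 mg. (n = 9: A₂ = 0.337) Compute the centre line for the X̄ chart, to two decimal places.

X̄̄ = (204.1 + 206.3 + 208.3 + 205.9 + 206.3 + 207.1 + 204.6 + 205.5 + 207.3) / 9 = 1855.4000 / 9 = 206.1556
CL = X̄̄ = 206.1556

206.16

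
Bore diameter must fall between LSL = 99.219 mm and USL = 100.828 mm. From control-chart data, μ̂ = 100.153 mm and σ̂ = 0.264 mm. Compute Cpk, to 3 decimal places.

0.852

Cpu = (USL − μ̂) / (3σ̂) = (100.828 − 100.153) / (3 × 0.264) = 0.8523; Cpl = (μ̂ − LSL) / (3σ̂) = (100.153 − 99.219) / (3 × 0.264) = 1.1793; Cpk = min(Cpu, Cpl) = 0.8523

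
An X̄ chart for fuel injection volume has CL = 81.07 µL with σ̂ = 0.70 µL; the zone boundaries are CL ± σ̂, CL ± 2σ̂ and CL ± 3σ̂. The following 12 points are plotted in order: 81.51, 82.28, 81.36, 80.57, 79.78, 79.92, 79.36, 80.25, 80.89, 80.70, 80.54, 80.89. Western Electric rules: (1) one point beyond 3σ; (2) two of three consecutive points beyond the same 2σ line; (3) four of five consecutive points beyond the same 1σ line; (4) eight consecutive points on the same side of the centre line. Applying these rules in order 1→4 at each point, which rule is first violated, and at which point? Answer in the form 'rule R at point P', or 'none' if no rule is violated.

rule 3 at point 8

Zone of each point (C = within 1σ̂, B = 1σ̂–2σ̂, A = 2σ̂–3σ̂, * = beyond 3σ̂; sign = side of CL): 1:+C, 2:+B, 3:+C, 4:-C, 5:-B, 6:-B, 7:-A, 8:-B, 9:-C, 10:-C, 11:-C, 12:-C
Rule 3 (four of five consecutive points beyond the same 1σ limit) is satisfied at point 8.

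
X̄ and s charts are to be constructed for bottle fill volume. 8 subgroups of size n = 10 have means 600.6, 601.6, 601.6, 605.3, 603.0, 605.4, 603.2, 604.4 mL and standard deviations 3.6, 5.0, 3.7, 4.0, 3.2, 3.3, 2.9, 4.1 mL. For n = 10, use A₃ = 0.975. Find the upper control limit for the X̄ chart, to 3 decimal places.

X̄̄ = (600.6 + 601.6 + 601.6 + 605.3 + 603.0 + 605.4 + 603.2 + 604.4) / 8 = 603.1375
s̄ = (3.6 + 5.0 + 3.7 + 4.0 + 3.2 + 3.3 + 2.9 + 4.1) / 8 = 3.7250
UCL = X̄̄ + A₃·s̄ = 603.1375 + 0.975 × 3.7250 = 606.7694

606.769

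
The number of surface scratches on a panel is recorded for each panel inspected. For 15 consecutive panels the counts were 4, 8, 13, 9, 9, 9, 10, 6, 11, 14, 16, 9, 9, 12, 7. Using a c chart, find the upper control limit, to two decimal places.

19.09

c̄ = (4 + 8 + 13 + 9 + 9 + 9 + 10 + 6 + 11 + 14 + 16 + 9 + 9 + 12 + 7) / 15 = 146 / 15 = 9.7333
UCL = c̄ + 3√c̄ = 9.7333 + 3 × √9.7333 = 9.7333 + 3 × 3.1198 = 19.0928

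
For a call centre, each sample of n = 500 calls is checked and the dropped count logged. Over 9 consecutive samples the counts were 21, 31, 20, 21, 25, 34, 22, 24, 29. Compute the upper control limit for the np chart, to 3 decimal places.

39.904

p̄ = Σdᵢ / (k·n) = 227 / (9 × 500) = 0.05044
UCL = np̄ + 3·√(np̄(1−p̄)) = 25.2222 + 3 × √(25.2222×0.94956) = 25.2222 + 3 × 4.8939 = 39.9038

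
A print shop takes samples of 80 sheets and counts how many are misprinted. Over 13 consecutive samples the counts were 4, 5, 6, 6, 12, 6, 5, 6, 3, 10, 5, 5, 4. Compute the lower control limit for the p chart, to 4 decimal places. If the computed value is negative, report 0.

p̄ = Σdᵢ / (k·n) = 77 / (13 × 80) = 0.07404
LCL = p̄ − 3·√(p̄(1−p̄)/n) = 0.07404 − 3 × 0.02927 = -0.01378 → 0 (negative, so LCL = 0)

0.0000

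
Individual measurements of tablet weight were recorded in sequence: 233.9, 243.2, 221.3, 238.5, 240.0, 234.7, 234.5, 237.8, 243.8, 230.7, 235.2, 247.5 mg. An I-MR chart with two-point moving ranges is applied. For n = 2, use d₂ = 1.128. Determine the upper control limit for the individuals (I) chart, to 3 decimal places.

X̄ = (233.9 + 243.2 + 221.3 + 238.5 + 240.0 + 234.7 + 234.5 + 237.8 + 243.8 + 230.7 + 235.2 + 247.5) / 12 = 236.7583
Moving ranges: 9.3, 21.9, 17.2, 1.5, 5.3, 0.2, 3.3, 6.0, 13.1, 4.5, 12.3; M̄R̄ = 94.6000 / 11 = 8.6000
UCL = X̄ + 3·M̄R̄/d₂ = 236.7583 + 3 × 8.6000 / 1.128 = 259.6307

259.631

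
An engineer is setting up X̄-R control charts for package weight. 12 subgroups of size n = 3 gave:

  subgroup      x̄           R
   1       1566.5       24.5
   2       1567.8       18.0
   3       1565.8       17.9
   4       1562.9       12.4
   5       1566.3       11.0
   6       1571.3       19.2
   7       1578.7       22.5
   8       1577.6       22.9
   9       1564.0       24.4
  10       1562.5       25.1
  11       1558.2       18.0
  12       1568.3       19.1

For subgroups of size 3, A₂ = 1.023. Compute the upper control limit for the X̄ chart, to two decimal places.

X̄̄ = (1566.5 + 1567.8 + 1565.8 + 1562.9 + 1566.3 + 1571.3 + 1578.7 + 1577.6 + 1564.0 + 1562.5 + 1558.2 + 1568.3) / 12 = 18809.9000 / 12 = 1567.4917
R̄ = (24.5 + 18.0 + 17.9 + 12.4 + 11.0 + 19.2 + 22.5 + 22.9 + 24.4 + 25.1 + 18.0 + 19.1) / 12 = 235.0000 / 12 = 19.5833
UCL = X̄̄ + A₂·R̄ = 1567.4917 + 1.023 × 19.5833 = 1587.5254

1587.53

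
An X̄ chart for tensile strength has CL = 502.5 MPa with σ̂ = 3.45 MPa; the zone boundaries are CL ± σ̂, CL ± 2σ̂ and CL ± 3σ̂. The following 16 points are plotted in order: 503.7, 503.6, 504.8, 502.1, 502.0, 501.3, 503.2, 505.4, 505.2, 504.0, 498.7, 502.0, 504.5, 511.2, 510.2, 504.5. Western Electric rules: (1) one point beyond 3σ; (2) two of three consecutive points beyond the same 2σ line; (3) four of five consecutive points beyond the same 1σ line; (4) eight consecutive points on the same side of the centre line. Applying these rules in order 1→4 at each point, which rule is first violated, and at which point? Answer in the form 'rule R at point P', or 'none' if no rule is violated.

Zone of each point (C = within 1σ̂, B = 1σ̂–2σ̂, A = 2σ̂–3σ̂, * = beyond 3σ̂; sign = side of CL): 1:+C, 2:+C, 3:+C, 4:-C, 5:-C, 6:-C, 7:+C, 8:+C, 9:+C, 10:+C, 11:-B, 12:-C, 13:+C, 14:+A, 15:+A, 16:+C
Rule 2 (two of three consecutive points beyond the same 2σ limit) is satisfied at point 15.

rule 2 at point 15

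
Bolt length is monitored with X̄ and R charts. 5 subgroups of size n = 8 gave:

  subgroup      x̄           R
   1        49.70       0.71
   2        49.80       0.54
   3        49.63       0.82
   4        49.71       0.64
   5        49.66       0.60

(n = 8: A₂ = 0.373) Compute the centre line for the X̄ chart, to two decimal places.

X̄̄ = (49.70 + 49.80 + 49.63 + 49.71 + 49.66) / 5 = 248.5000 / 5 = 49.7000
CL = X̄̄ = 49.7000

49.70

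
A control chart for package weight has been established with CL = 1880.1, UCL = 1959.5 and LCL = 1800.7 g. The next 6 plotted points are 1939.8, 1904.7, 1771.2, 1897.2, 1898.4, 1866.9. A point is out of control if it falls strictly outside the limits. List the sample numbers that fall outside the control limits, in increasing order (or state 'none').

3

Compare each point to [1800.7, 1959.5]: sample 3 = 1771.2 < LCL.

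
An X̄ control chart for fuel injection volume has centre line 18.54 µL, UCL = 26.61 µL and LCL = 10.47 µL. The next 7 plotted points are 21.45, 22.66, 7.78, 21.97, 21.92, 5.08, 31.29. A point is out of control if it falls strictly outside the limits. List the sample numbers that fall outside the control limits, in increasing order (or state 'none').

3, 6, 7

Compare each point to [10.47, 26.61]: sample 3 = 7.78 < LCL; sample 6 = 5.08 < LCL; sample 7 = 31.29 > UCL.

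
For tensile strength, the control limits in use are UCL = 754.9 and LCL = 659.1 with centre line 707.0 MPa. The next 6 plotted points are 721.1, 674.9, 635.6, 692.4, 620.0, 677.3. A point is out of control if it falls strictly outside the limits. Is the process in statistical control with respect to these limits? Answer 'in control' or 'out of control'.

Compare each point to [659.1, 754.9]: sample 3 = 635.6 < LCL; sample 5 = 620.0 < LCL.

out of control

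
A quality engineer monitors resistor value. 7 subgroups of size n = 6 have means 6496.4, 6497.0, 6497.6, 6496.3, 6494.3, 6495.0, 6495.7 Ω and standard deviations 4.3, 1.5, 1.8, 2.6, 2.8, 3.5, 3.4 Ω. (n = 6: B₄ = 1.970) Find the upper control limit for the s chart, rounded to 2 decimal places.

5.60

s̄ = (4.3 + 1.5 + 1.8 + 2.6 + 2.8 + 3.5 + 3.4) / 7 = 2.8429
UCL_s = B₄·s̄ = 1.970 × 2.8429 = 5.6004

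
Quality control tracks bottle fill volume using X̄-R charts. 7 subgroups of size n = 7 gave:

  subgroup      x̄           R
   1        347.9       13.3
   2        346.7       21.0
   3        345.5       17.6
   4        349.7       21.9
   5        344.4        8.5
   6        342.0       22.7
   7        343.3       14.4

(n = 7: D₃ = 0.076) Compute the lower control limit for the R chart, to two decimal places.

R̄ = (13.3 + 21.0 + 17.6 + 21.9 + 8.5 + 22.7 + 14.4) / 7 = 119.4000 / 7 = 17.0571
LCL_R = D₃·R̄ = 0.076 × 17.0571 = 1.2963

1.30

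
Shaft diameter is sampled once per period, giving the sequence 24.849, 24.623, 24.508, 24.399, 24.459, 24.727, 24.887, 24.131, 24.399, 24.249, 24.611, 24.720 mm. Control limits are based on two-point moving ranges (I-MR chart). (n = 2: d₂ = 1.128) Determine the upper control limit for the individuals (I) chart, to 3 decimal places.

25.171

X̄ = (24.849 + 24.623 + 24.508 + 24.399 + 24.459 + 24.727 + 24.887 + 24.131 + 24.399 + 24.249 + 24.611 + 24.720) / 12 = 24.5468
Moving ranges: 0.226, 0.115, 0.109, 0.060, 0.268, 0.160, 0.756, 0.268, 0.150, 0.362, 0.109; M̄R̄ = 2.5830 / 11 = 0.2348
UCL = X̄ + 3·M̄R̄/d₂ = 24.5468 + 3 × 0.2348 / 1.128 = 25.1713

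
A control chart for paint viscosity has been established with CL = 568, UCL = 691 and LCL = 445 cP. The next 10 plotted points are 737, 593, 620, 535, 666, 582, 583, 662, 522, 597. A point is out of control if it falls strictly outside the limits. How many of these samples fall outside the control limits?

1

Compare each point to [445, 691]: sample 1 = 737 > UCL.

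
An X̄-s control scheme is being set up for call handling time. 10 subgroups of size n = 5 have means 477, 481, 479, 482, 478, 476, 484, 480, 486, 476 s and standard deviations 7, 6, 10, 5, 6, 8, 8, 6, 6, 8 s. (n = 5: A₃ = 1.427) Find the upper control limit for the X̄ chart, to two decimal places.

489.89

X̄̄ = (477 + 481 + 479 + 482 + 478 + 476 + 484 + 480 + 486 + 476) / 10 = 479.9000
s̄ = (7 + 6 + 10 + 5 + 6 + 8 + 8 + 6 + 6 + 8) / 10 = 7.0000
UCL = X̄̄ + A₃·s̄ = 479.9000 + 1.427 × 7.0000 = 489.8890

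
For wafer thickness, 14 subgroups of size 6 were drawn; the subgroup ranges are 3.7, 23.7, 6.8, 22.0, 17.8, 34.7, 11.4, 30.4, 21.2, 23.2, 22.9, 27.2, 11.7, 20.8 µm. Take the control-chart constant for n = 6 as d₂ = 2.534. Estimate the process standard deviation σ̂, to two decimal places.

7.82

R̄ = (3.7 + 23.7 + 6.8 + 22.0 + 17.8 + 34.7 + 11.4 + 30.4 + 21.2 + 23.2 + 22.9 + 27.2 + 11.7 + 20.8) / 14 = 19.8214
σ̂ = R̄ / d₂ = 19.8214 / 2.534 = 7.8222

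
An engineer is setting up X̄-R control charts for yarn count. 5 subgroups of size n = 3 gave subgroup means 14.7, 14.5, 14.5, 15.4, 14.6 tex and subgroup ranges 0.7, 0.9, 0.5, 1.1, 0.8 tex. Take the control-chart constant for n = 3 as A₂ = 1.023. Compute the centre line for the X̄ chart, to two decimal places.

14.74

X̄̄ = (14.7 + 14.5 + 14.5 + 15.4 + 14.6) / 5 = 73.7000 / 5 = 14.7400
CL = X̄̄ = 14.7400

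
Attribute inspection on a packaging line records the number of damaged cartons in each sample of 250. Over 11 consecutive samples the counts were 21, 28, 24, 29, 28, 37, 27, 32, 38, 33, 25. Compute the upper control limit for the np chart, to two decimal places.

44.52

p̄ = Σdᵢ / (k·n) = 322 / (11 × 250) = 0.11709
UCL = np̄ + 3·√(np̄(1−p̄)) = 29.2727 + 3 × √(29.2727×0.88291) = 29.2727 + 3 × 5.0838 = 44.5242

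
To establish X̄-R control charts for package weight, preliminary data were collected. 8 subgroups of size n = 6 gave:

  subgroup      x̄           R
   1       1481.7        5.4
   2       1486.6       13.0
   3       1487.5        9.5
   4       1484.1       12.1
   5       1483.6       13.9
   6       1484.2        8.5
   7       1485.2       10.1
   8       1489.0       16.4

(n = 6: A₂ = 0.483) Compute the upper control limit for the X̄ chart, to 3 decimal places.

X̄̄ = (1481.7 + 1486.6 + 1487.5 + 1484.1 + 1483.6 + 1484.2 + 1485.2 + 1489.0) / 8 = 11881.9000 / 8 = 1485.2375
R̄ = (5.4 + 13.0 + 9.5 + 12.1 + 13.9 + 8.5 + 10.1 + 16.4) / 8 = 88.9000 / 8 = 11.1125
UCL = X̄̄ + A₂·R̄ = 1485.2375 + 0.483 × 11.1125 = 1490.6048

1490.605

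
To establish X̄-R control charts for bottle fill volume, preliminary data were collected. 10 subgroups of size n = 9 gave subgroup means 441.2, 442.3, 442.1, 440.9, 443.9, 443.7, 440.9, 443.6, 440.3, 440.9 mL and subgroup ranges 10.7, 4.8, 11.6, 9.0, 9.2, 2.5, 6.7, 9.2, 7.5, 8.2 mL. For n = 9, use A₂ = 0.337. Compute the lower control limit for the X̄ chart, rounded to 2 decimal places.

X̄̄ = (441.2 + 442.3 + 442.1 + 440.9 + 443.9 + 443.7 + 440.9 + 443.6 + 440.3 + 440.9) / 10 = 4419.8000 / 10 = 441.9800
R̄ = (10.7 + 4.8 + 11.6 + 9.0 + 9.2 + 2.5 + 6.7 + 9.2 + 7.5 + 8.2) / 10 = 79.4000 / 10 = 7.9400
LCL = X̄̄ − A₂·R̄ = 441.9800 − 0.337 × 7.9400 = 439.3042

439.30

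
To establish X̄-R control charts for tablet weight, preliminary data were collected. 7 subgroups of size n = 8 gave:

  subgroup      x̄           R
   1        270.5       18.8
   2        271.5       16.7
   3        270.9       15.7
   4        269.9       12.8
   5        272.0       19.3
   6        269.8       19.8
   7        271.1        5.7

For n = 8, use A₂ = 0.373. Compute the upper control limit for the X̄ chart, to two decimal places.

X̄̄ = (270.5 + 271.5 + 270.9 + 269.9 + 272.0 + 269.8 + 271.1) / 7 = 1895.7000 / 7 = 270.8143
R̄ = (18.8 + 16.7 + 15.7 + 12.8 + 19.3 + 19.8 + 5.7) / 7 = 108.8000 / 7 = 15.5429
UCL = X̄̄ + A₂·R̄ = 270.8143 + 0.373 × 15.5429 = 276.6118

276.61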